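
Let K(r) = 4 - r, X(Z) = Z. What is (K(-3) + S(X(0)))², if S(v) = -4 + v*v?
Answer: 9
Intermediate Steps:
S(v) = -4 + v²
(K(-3) + S(X(0)))² = ((4 - 1*(-3)) + (-4 + 0²))² = ((4 + 3) + (-4 + 0))² = (7 - 4)² = 3² = 9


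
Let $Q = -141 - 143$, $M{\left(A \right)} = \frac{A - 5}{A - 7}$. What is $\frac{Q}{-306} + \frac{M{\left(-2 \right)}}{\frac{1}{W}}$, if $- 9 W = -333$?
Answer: $\frac{505}{17} \approx 29.706$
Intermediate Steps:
$W = 37$ ($W = \left(- \frac{1}{9}\right) \left(-333\right) = 37$)
$M{\left(A \right)} = \frac{-5 + A}{-7 + A}$
$Q = -284$
$\frac{Q}{-306} + \frac{M{\left(-2 \right)}}{\frac{1}{W}} = - \frac{284}{-306} + \frac{\frac{1}{-7 - 2} \left(-5 - 2\right)}{\frac{1}{37}} = \left(-284\right) \left(- \frac{1}{306}\right) + \frac{1}{-9} \left(-7\right) \frac{1}{\frac{1}{37}} = \frac{142}{153} + \left(- \frac{1}{9}\right) \left(-7\right) 37 = \frac{142}{153} + \frac{7}{9} \cdot 37 = \frac{142}{153} + \frac{259}{9} = \frac{505}{17}$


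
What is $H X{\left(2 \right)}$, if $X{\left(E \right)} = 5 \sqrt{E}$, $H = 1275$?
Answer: $6375 \sqrt{2} \approx 9015.6$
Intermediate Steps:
$H X{\left(2 \right)} = 1275 \cdot 5 \sqrt{2} = 6375 \sqrt{2}$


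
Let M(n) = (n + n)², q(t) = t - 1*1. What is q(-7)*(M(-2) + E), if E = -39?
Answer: 184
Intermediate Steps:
q(t) = -1 + t (q(t) = t - 1 = -1 + t)
M(n) = 4*n² (M(n) = (2*n)² = 4*n²)
q(-7)*(M(-2) + E) = (-1 - 7)*(4*(-2)² - 39) = -8*(4*4 - 39) = -8*(16 - 39) = -8*(-23) = 184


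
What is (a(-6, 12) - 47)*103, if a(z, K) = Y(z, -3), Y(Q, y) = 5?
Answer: -4326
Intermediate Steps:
a(z, K) = 5
(a(-6, 12) - 47)*103 = (5 - 47)*103 = -42*103 = -4326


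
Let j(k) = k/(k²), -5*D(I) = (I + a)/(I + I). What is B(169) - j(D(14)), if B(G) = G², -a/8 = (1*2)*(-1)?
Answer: 85697/3 ≈ 28566.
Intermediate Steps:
a = 16 (a = -8*1*2*(-1) = -16*(-1) = -8*(-2) = 16)
D(I) = -(16 + I)/(10*I) (D(I) = -(I + 16)/(5*(I + I)) = -(16 + I)/(5*(2*I)) = -(16 + I)*1/(2*I)/5 = -(16 + I)/(10*I))
j(k) = 1/k (j(k) = k/k² = 1/k)
B(169) - j(D(14)) = 169² - 1/((⅒)*(-16 - 1*14)/14) = 28561 - 1/((⅒)*(1/14)*(-16 - 14)) = 28561 - 1/((⅒)*(1/14)*(-30)) = 28561 - 1/(-3/14) = 28561 - 1*(-14/3) = 28561 + 14/3 = 85697/3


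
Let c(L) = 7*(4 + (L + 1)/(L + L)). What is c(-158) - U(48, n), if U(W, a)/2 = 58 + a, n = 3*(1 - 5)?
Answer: -19125/316 ≈ -60.522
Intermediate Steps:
n = -12 (n = 3*(-4) = -12)
U(W, a) = 116 + 2*a (U(W, a) = 2*(58 + a) = 116 + 2*a)
c(L) = 28 + 7*(1 + L)/(2*L) (c(L) = 7*(4 + (1 + L)/((2*L))) = 7*(4 + (1 + L)*(1/(2*L))) = 7*(4 + (1 + L)/(2*L)) = 28 + 7*(1 + L)/(2*L))
c(-158) - U(48, n) = (7/2)*(1 + 9*(-158))/(-158) - (116 + 2*(-12)) = (7/2)*(-1/158)*(1 - 1422) - (116 - 24) = (7/2)*(-1/158)*(-1421) - 1*92 = 9947/316 - 92 = -19125/316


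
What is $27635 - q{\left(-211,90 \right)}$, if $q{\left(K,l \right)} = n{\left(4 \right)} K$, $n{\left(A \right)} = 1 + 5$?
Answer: $28901$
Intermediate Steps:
$n{\left(A \right)} = 6$
$q{\left(K,l \right)} = 6 K$
$27635 - q{\left(-211,90 \right)} = 27635 - 6 \left(-211\right) = 27635 - -1266 = 27635 + 1266 = 28901$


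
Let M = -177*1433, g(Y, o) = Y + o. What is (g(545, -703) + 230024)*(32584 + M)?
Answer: -50813488362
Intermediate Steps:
M = -253641
(g(545, -703) + 230024)*(32584 + M) = ((545 - 703) + 230024)*(32584 - 253641) = (-158 + 230024)*(-221057) = 229866*(-221057) = -50813488362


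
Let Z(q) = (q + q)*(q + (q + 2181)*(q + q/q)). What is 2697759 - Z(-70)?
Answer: -17704301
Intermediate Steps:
Z(q) = 2*q*(q + (1 + q)*(2181 + q)) (Z(q) = (2*q)*(q + (2181 + q)*(q + 1)) = (2*q)*(q + (2181 + q)*(1 + q)) = (2*q)*(q + (1 + q)*(2181 + q)) = 2*q*(q + (1 + q)*(2181 + q)))
2697759 - Z(-70) = 2697759 - 2*(-70)*(2181 + (-70)² + 2183*(-70)) = 2697759 - 2*(-70)*(2181 + 4900 - 152810) = 2697759 - 2*(-70)*(-145729) = 2697759 - 1*20402060 = 2697759 - 20402060 = -17704301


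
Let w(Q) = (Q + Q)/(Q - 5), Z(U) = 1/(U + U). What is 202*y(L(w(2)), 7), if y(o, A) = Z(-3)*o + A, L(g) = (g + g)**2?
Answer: 31714/27 ≈ 1174.6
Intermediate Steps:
Z(U) = 1/(2*U)
w(Q) = 2*Q/(-5 + Q) (w(Q) = (2*Q)/(-5 + Q) = 2*Q/(-5 + Q))
L(g) = 4*g**2 (L(g) = (2*g)**2 = 4*g**2)
y(o, A) = A - o/6 (y(o, A) = ((1/2)/(-3))*o + A = ((1/2)*(-1/3))*o + A = -o/6 + A = A - o/6)
202*y(L(w(2)), 7) = 202*(7 - 2*(2*2/(-5 + 2))**2/3) = 202*(7 - 2*(2*2/(-3))**2/3) = 202*(7 - 2*(2*2*(-1/3))**2/3) = 202*(7 - 2*(-4/3)**2/3) = 202*(7 - 2*16/(3*9)) = 202*(7 - 1/6*64/9) = 202*(7 - 32/27) = 202*(157/27) = 31714/27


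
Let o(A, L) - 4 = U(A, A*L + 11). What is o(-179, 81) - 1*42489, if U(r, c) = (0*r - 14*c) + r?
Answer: 160168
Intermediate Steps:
U(r, c) = r - 14*c (U(r, c) = (0 - 14*c) + r = -14*c + r = r - 14*c)
o(A, L) = -150 + A - 14*A*L (o(A, L) = 4 + (A - 14*(A*L + 11)) = 4 + (A - 14*(11 + A*L)) = 4 + (A + (-154 - 14*A*L)) = 4 + (-154 + A - 14*A*L) = -150 + A - 14*A*L)
o(-179, 81) - 1*42489 = (-150 - 179 - 14*(-179)*81) - 1*42489 = (-150 - 179 + 202986) - 42489 = 202657 - 42489 = 160168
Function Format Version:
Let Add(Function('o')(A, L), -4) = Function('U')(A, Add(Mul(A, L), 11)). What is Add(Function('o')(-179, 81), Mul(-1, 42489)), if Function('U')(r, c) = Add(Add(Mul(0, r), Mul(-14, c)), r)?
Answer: 160168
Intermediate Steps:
Function('U')(r, c) = Add(r, Mul(-14, c)) (Function('U')(r, c) = Add(Add(0, Mul(-14, c)), r) = Add(Mul(-14, c), r) = Add(r, Mul(-14, c)))
Function('o')(A, L) = Add(-150, A, Mul(-14, A, L)) (Function('o')(A, L) = Add(4, Add(A, Mul(-14, Add(Mul(A, L), 11)))) = Add(4, Add(A, Mul(-14, Add(11, Mul(A, L))))) = Add(4, Add(A, Add(-154, Mul(-14, A, L)))) = Add(4, Add(-154, A, Mul(-14, A, L))) = Add(-150, A, Mul(-14, A, L)))
Add(Function('o')(-179, 81), Mul(-1, 42489)) = Add(Add(-150, -179, Mul(-14, -179, 81)), Mul(-1, 42489)) = Add(Add(-150, -179, 202986), -42489) = Add(202657, -42489) = 160168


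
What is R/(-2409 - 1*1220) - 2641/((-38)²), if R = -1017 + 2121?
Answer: -30965/14516 ≈ -2.1332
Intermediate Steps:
R = 1104
R/(-2409 - 1*1220) - 2641/((-38)²) = 1104/(-2409 - 1*1220) - 2641/((-38)²) = 1104/(-2409 - 1220) - 2641/1444 = 1104/(-3629) - 2641*1/1444 = 1104*(-1/3629) - 139/76 = -1104/3629 - 139/76 = -30965/14516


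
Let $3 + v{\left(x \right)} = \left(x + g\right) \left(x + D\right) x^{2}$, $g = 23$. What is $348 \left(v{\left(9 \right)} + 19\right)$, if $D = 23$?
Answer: $28870080$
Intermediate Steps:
$v{\left(x \right)} = -3 + x^{2} \left(23 + x\right)^{2}$ ($v{\left(x \right)} = -3 + \left(x + 23\right) \left(x + 23\right) x^{2} = -3 + \left(23 + x\right) \left(23 + x\right) x^{2} = -3 + \left(23 + x\right)^{2} x^{2} = -3 + x^{2} \left(23 + x\right)^{2}$)
$348 \left(v{\left(9 \right)} + 19\right) = 348 \left(\left(-3 + 9^{4} + 46 \cdot 9^{3} + 529 \cdot 9^{2}\right) + 19\right) = 348 \left(\left(-3 + 6561 + 46 \cdot 729 + 529 \cdot 81\right) + 19\right) = 348 \left(\left(-3 + 6561 + 33534 + 42849\right) + 19\right) = 348 \left(82941 + 19\right) = 348 \cdot 82960 = 28870080$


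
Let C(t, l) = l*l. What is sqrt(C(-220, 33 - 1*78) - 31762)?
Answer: I*sqrt(29737) ≈ 172.44*I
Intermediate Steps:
C(t, l) = l**2
sqrt(C(-220, 33 - 1*78) - 31762) = sqrt((33 - 1*78)**2 - 31762) = sqrt((33 - 78)**2 - 31762) = sqrt((-45)**2 - 31762) = sqrt(2025 - 31762) = sqrt(-29737) = I*sqrt(29737)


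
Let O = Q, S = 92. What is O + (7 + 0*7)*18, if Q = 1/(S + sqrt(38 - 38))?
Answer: 11593/92 ≈ 126.01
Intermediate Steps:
Q = 1/92 (Q = 1/(92 + sqrt(38 - 38)) = 1/(92 + sqrt(0)) = 1/(92 + 0) = 1/92 ≈ 0.010870)
O = 1/92 ≈ 0.010870
O + (7 + 0*7)*18 = 1/92 + (7 + 0*7)*18 = 1/92 + (7 + 0)*18 = 1/92 + 7*18 = 1/92 + 126 = 11593/92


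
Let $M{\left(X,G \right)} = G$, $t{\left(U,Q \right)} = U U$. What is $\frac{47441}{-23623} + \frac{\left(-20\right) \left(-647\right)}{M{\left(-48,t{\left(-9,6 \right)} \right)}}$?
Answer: $\frac{301838899}{1913463} \approx 157.74$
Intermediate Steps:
$t{\left(U,Q \right)} = U^{2}$
$\frac{47441}{-23623} + \frac{\left(-20\right) \left(-647\right)}{M{\left(-48,t{\left(-9,6 \right)} \right)}} = \frac{47441}{-23623} + \frac{\left(-20\right) \left(-647\right)}{\left(-9\right)^{2}} = 47441 \left(- \frac{1}{23623}\right) + \frac{12940}{81} = - \frac{47441}{23623} + 12940 \cdot \frac{1}{81} = - \frac{47441}{23623} + \frac{12940}{81} = \frac{301838899}{1913463}$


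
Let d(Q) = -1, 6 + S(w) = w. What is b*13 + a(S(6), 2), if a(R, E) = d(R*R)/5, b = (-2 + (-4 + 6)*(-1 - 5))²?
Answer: 12739/5 ≈ 2547.8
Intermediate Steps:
S(w) = -6 + w
b = 196 (b = (-2 + 2*(-6))² = (-2 - 12)² = (-14)² = 196)
a(R, E) = -⅕ (a(R, E) = -1/5 = -1*⅕ = -⅕)
b*13 + a(S(6), 2) = 196*13 - ⅕ = 2548 - ⅕ = 12739/5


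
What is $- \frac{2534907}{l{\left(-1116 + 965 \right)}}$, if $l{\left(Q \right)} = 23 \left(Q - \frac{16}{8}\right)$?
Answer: $\frac{844969}{1173} \approx 720.35$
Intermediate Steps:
$l{\left(Q \right)} = -46 + 23 Q$ ($l{\left(Q \right)} = 23 \left(Q - 2\right) = 23 \left(-2 + Q\right) = -46 + 23 Q$)
$- \frac{2534907}{l{\left(-1116 + 965 \right)}} = - \frac{2534907}{-46 + 23 \left(-1116 + 965\right)} = - \frac{2534907}{-46 + 23 \left(-151\right)} = - \frac{2534907}{-46 - 3473} = - \frac{2534907}{-3519} = \left(-2534907\right) \left(- \frac{1}{3519}\right) = \frac{844969}{1173}$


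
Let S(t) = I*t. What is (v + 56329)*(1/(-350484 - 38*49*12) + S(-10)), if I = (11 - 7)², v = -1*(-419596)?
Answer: -28390107019925/372828 ≈ -7.6148e+7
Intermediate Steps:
v = 419596
I = 16 (I = 4² = 16)
S(t) = 16*t
(v + 56329)*(1/(-350484 - 38*49*12) + S(-10)) = (419596 + 56329)*(1/(-350484 - 38*49*12) + 16*(-10)) = 475925*(1/(-350484 - 1862*12) - 160) = 475925*(1/(-350484 - 22344) - 160) = 475925*(1/(-372828) - 160) = 475925*(-1/372828 - 160) = 475925*(-59652481/372828) = -28390107019925/372828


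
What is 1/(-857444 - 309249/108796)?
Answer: -108796/93286786673 ≈ -1.1663e-6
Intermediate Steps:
1/(-857444 - 309249/108796) = 1/(-93286786673/108796) = -108796/93286786673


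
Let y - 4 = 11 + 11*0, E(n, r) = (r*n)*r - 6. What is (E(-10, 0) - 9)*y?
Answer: -225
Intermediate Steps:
E(n, r) = -6 + n*r² (E(n, r) = (n*r)*r - 6 = n*r² - 6 = -6 + n*r²)
y = 15 (y = 4 + (11 + 11*0) = 4 + (11 + 0) = 4 + 11 = 15)
(E(-10, 0) - 9)*y = ((-6 - 10*0²) - 9)*15 = ((-6 - 10*0) - 9)*15 = ((-6 + 0) - 9)*15 = (-6 - 9)*15 = -15*15 = -225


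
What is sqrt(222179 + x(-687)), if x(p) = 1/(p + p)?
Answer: sqrt(419446400430)/1374 ≈ 471.36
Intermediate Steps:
x(p) = 1/(2*p)
sqrt(222179 + x(-687)) = sqrt(222179 + (1/2)/(-687)) = sqrt(222179 + (1/2)*(-1/687)) = sqrt(222179 - 1/1374) = sqrt(305273945/1374) = sqrt(419446400430)/1374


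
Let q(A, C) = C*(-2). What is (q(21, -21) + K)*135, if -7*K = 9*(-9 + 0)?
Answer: 50625/7 ≈ 7232.1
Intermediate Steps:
q(A, C) = -2*C
K = 81/7 (K = -9*(-9 + 0)/7 = -9*(-9)/7 = -1/7*(-81) = 81/7 ≈ 11.571)
(q(21, -21) + K)*135 = (-2*(-21) + 81/7)*135 = (42 + 81/7)*135 = (375/7)*135 = 50625/7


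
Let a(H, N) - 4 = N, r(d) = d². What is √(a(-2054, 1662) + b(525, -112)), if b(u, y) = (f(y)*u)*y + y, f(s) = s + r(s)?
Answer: I*√731000046 ≈ 27037.0*I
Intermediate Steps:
a(H, N) = 4 + N
f(s) = s + s²
b(u, y) = y + u*y²*(1 + y) (b(u, y) = ((y*(1 + y))*u)*y + y = (u*y*(1 + y))*y + y = u*y²*(1 + y) + y = y + u*y²*(1 + y))
√(a(-2054, 1662) + b(525, -112)) = √((4 + 1662) - 112*(1 + 525*(-112)*(1 - 112))) = √(1666 - 112*(1 + 525*(-112)*(-111))) = √(1666 - 112*(1 + 6526800)) = √(1666 - 112*6526801) = √(1666 - 731001712) = √(-731000046) = I*√731000046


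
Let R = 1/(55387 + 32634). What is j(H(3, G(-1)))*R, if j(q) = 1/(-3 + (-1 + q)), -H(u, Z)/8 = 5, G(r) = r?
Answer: -1/3872924 ≈ -2.5820e-7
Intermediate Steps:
H(u, Z) = -40 (H(u, Z) = -8*5 = -40)
R = 1/88021 ≈ 1.1361e-5
j(q) = 1/(-4 + q)
j(H(3, G(-1)))*R = (1/88021)/(-4 - 40) = (1/88021)/(-44) = -1/44*1/88021 = -1/3872924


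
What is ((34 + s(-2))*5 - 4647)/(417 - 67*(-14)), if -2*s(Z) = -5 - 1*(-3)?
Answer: -4472/1355 ≈ -3.3004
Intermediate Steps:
s(Z) = 1 (s(Z) = -(-5 - 1*(-3))/2 = -(-5 + 3)/2 = -½*(-2) = 1)
((34 + s(-2))*5 - 4647)/(417 - 67*(-14)) = ((34 + 1)*5 - 4647)/(417 - 67*(-14)) = (35*5 - 4647)/(417 + 938) = (175 - 4647)/1355 = -4472*1/1355 = -4472/1355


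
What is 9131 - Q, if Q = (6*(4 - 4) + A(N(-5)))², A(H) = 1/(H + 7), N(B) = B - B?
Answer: 447418/49 ≈ 9131.0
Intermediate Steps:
N(B) = 0
A(H) = 1/(7 + H)
Q = 1/49 (Q = (6*(4 - 4) + 1/(7 + 0))² = (6*0 + 1/7)² = (0 + ⅐)² = (⅐)² = 1/49 ≈ 0.020408)
9131 - Q = 9131 - 1*1/49 = 9131 - 1/49 = 447418/49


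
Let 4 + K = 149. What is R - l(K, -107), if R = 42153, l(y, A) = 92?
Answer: 42061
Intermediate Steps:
K = 145 (K = -4 + 149 = 145)
R - l(K, -107) = 42153 - 1*92 = 42153 - 92 = 42061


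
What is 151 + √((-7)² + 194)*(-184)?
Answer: 151 - 1656*√3 ≈ -2717.3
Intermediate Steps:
151 + √((-7)² + 194)*(-184) = 151 + √(49 + 194)*(-184) = 151 + √243*(-184) = 151 + (9*√3)*(-184) = 151 - 1656*√3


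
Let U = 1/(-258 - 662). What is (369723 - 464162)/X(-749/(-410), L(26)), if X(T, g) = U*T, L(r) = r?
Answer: 35622390800/749 ≈ 4.7560e+7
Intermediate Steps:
U = -1/920 (U = 1/(-920) = -1/920 ≈ -0.0010870)
X(T, g) = -T/920
(369723 - 464162)/X(-749/(-410), L(26)) = (369723 - 464162)/((-(-749)/(920*(-410)))) = -94439/((-(-749)*(-1)/(920*410))) = -94439/((-1/920*749/410)) = -94439/(-749/377200) = -94439*(-377200/749) = 35622390800/749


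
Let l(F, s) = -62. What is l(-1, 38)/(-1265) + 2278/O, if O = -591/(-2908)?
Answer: 8379933002/747615 ≈ 11209.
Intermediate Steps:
O = 591/2908 (O = -591*(-1/2908) = 591/2908 ≈ 0.20323)
l(-1, 38)/(-1265) + 2278/O = -62/(-1265) + 2278/(591/2908) = -62*(-1/1265) + 2278*(2908/591) = 62/1265 + 6624424/591 = 8379933002/747615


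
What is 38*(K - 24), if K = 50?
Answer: 988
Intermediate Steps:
38*(K - 24) = 38*(50 - 24) = 38*26 = 988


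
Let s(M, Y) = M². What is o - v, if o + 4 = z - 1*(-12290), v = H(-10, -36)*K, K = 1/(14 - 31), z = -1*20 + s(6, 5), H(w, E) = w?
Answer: 209124/17 ≈ 12301.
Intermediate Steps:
z = 16 (z = -1*20 + 6² = -20 + 36 = 16)
K = -1/17 (K = 1/(-17) = -1/17 ≈ -0.058824)
v = 10/17 (v = -10*(-1/17) = 10/17 ≈ 0.58823)
o = 12302 (o = -4 + (16 - 1*(-12290)) = -4 + (16 + 12290) = -4 + 12306 = 12302)
o - v = 12302 - 1*10/17 = 12302 - 10/17 = 209124/17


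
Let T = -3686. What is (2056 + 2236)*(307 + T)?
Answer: -14502668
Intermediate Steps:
(2056 + 2236)*(307 + T) = (2056 + 2236)*(307 - 3686) = 4292*(-3379) = -14502668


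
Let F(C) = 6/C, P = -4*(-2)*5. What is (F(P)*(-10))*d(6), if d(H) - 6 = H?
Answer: -18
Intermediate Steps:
d(H) = 6 + H
P = 40 (P = 8*5 = 40)
(F(P)*(-10))*d(6) = ((6/40)*(-10))*(6 + 6) = ((6*(1/40))*(-10))*12 = ((3/20)*(-10))*12 = -3/2*12 = -18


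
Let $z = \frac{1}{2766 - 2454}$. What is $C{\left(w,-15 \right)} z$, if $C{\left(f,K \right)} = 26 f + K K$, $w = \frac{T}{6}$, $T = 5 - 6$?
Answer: $\frac{331}{468} \approx 0.70726$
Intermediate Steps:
$T = -1$ ($T = 5 - 6 = -1$)
$w = - \frac{1}{6} \approx -0.16667$
$z = \frac{1}{312} \approx 0.0032051$
$C{\left(f,K \right)} = K^{2} + 26 f$ ($C{\left(f,K \right)} = 26 f + K^{2} = K^{2} + 26 f$)
$C{\left(w,-15 \right)} z = \left(\left(-15\right)^{2} + 26 \left(- \frac{1}{6}\right)\right) \frac{1}{312} = \left(225 - \frac{13}{3}\right) \frac{1}{312} = \frac{662}{3} \cdot \frac{1}{312} = \frac{331}{468}$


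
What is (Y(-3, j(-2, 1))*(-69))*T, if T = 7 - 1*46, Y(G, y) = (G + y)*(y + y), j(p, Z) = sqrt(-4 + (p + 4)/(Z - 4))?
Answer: -25116 - 5382*I*sqrt(42) ≈ -25116.0 - 34879.0*I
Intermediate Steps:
j(p, Z) = sqrt(-4 + (4 + p)/(-4 + Z))
Y(G, y) = 2*y*(G + y) (Y(G, y) = (G + y)*(2*y) = 2*y*(G + y))
T = -39 (T = 7 - 46 = -39)
(Y(-3, j(-2, 1))*(-69))*T = ((2*sqrt((20 - 2 - 4*1)/(-4 + 1))*(-3 + sqrt((20 - 2 - 4*1)/(-4 + 1))))*(-69))*(-39) = ((2*sqrt((20 - 2 - 4)/(-3))*(-3 + sqrt((20 - 2 - 4)/(-3))))*(-69))*(-39) = ((2*sqrt(-1/3*14)*(-3 + sqrt(-1/3*14)))*(-69))*(-39) = ((2*sqrt(-14/3)*(-3 + sqrt(-14/3)))*(-69))*(-39) = ((2*(I*sqrt(42)/3)*(-3 + I*sqrt(42)/3))*(-69))*(-39) = ((2*I*sqrt(42)*(-3 + I*sqrt(42)/3)/3)*(-69))*(-39) = -46*I*sqrt(42)*(-3 + I*sqrt(42)/3)*(-39) = 1794*I*sqrt(42)*(-3 + I*sqrt(42)/3)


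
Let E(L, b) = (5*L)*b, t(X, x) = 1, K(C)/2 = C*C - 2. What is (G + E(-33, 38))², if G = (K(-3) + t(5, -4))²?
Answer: 36542025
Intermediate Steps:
K(C) = -4 + 2*C² (K(C) = 2*(C*C - 2) = 2*(C² - 2) = 2*(-2 + C²) = -4 + 2*C²)
E(L, b) = 5*L*b
G = 225 (G = ((-4 + 2*(-3)²) + 1)² = ((-4 + 2*9) + 1)² = ((-4 + 18) + 1)² = (14 + 1)² = 15² = 225)
(G + E(-33, 38))² = (225 + 5*(-33)*38)² = (225 - 6270)² = (-6045)² = 36542025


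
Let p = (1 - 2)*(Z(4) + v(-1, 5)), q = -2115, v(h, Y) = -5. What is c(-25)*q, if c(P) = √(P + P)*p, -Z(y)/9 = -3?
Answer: 232650*I*√2 ≈ 3.2902e+5*I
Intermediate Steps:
Z(y) = 27 (Z(y) = -9*(-3) = 27)
p = -22 (p = (1 - 2)*(27 - 5) = -1*22 = -22)
c(P) = -22*√2*√P (c(P) = √(P + P)*(-22) = √(2*P)*(-22) = (√2*√P)*(-22) = -22*√2*√P)
c(-25)*q = -22*√2*√(-25)*(-2115) = -22*√2*5*I*(-2115) = -110*I*√2*(-2115) = 232650*I*√2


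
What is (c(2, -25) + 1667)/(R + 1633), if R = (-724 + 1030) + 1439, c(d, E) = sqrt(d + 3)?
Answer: 1667/3378 + sqrt(5)/3378 ≈ 0.49415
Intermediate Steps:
c(d, E) = sqrt(3 + d)
R = 1745 (R = 306 + 1439 = 1745)
(c(2, -25) + 1667)/(R + 1633) = (sqrt(3 + 2) + 1667)/(1745 + 1633) = (sqrt(5) + 1667)/3378 = (1667 + sqrt(5))*(1/3378) = 1667/3378 + sqrt(5)/3378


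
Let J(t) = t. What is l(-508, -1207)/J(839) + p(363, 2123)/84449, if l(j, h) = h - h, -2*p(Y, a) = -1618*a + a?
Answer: 3432891/168898 ≈ 20.325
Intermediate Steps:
p(Y, a) = 1617*a/2 (p(Y, a) = -(-1618*a + a)/2 = -(-1617)*a/2 = 1617*a/2)
l(j, h) = 0
l(-508, -1207)/J(839) + p(363, 2123)/84449 = 0/839 + ((1617/2)*2123)/84449 = 0*(1/839) + (3432891/2)*(1/84449) = 0 + 3432891/168898 = 3432891/168898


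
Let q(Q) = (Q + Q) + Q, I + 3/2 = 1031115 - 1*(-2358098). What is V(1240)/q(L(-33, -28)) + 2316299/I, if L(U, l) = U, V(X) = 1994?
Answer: -13057548260/671063877 ≈ -19.458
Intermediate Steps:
I = 6778423/2 (I = -3/2 + (1031115 - 1*(-2358098)) = -3/2 + (1031115 + 2358098) = -3/2 + 3389213 = 6778423/2 ≈ 3.3892e+6)
q(Q) = 3*Q (q(Q) = 2*Q + Q = 3*Q)
V(1240)/q(L(-33, -28)) + 2316299/I = 1994/((3*(-33))) + 2316299/(6778423/2) = 1994/(-99) + 2316299*(2/6778423) = 1994*(-1/99) + 4632598/6778423 = -1994/99 + 4632598/6778423 = -13057548260/671063877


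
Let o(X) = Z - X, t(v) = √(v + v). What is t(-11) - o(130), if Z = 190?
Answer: -60 + I*√22 ≈ -60.0 + 4.6904*I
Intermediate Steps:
t(v) = √2*√v (t(v) = √(2*v) = √2*√v)
o(X) = 190 - X
t(-11) - o(130) = √2*√(-11) - (190 - 1*130) = √2*(I*√11) - (190 - 130) = I*√22 - 1*60 = I*√22 - 60 = -60 + I*√22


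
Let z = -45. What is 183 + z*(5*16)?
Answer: -3417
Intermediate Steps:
183 + z*(5*16) = 183 - 225*16 = 183 - 45*80 = 183 - 3600 = -3417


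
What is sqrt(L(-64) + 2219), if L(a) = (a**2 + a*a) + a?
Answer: sqrt(10347) ≈ 101.72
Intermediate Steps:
L(a) = a + 2*a**2 (L(a) = (a**2 + a**2) + a = 2*a**2 + a = a + 2*a**2)
sqrt(L(-64) + 2219) = sqrt(-64*(1 + 2*(-64)) + 2219) = sqrt(-64*(1 - 128) + 2219) = sqrt(-64*(-127) + 2219) = sqrt(8128 + 2219) = sqrt(10347)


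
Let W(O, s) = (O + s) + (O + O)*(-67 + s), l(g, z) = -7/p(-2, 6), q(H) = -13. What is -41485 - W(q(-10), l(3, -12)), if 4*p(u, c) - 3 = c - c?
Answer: -130342/3 ≈ -43447.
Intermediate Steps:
p(u, c) = ¾ (p(u, c) = ¾ + (c - c)/4 = ¾ + (¼)*0 = ¾ + 0 = ¾)
l(g, z) = -28/3 (l(g, z) = -7/¾ = -7*4/3 = -28/3)
W(O, s) = O + s + 2*O*(-67 + s) (W(O, s) = (O + s) + (2*O)*(-67 + s) = (O + s) + 2*O*(-67 + s) = O + s + 2*O*(-67 + s))
-41485 - W(q(-10), l(3, -12)) = -41485 - (-28/3 - 133*(-13) + 2*(-13)*(-28/3)) = -41485 - (-28/3 + 1729 + 728/3) = -41485 - 1*5887/3 = -41485 - 5887/3 = -130342/3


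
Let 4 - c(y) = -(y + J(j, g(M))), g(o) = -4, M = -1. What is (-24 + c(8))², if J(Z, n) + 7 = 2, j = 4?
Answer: 289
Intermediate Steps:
J(Z, n) = -5 (J(Z, n) = -7 + 2 = -5)
c(y) = -1 + y (c(y) = 4 - (-1)*(y - 5) = 4 - (-1)*(-5 + y) = 4 - (5 - y) = 4 + (-5 + y) = -1 + y)
(-24 + c(8))² = (-24 + (-1 + 8))² = (-24 + 7)² = (-17)² = 289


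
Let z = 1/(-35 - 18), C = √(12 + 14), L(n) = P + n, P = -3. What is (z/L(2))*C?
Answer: √26/53 ≈ 0.096208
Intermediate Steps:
L(n) = -3 + n
C = √26 ≈ 5.0990
z = -1/53 (z = 1/(-53) = -1/53 ≈ -0.018868)
(z/L(2))*C = (-1/(53*(-3 + 2)))*√26 = (-1/53/(-1))*√26 = (-1/53*(-1))*√26 = √26/53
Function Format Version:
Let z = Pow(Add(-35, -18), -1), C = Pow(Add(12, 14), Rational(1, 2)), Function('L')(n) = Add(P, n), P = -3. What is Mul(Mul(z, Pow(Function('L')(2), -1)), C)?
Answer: Mul(Rational(1, 53), Pow(26, Rational(1, 2))) ≈ 0.096208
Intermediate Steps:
Function('L')(n) = Add(-3, n)
C = Pow(26, Rational(1, 2)) ≈ 5.0990
z = Rational(-1, 53) (z = Pow(-53, -1) = Rational(-1, 53) ≈ -0.018868)
Mul(Mul(z, Pow(Function('L')(2), -1)), C) = Mul(Mul(Rational(-1, 53), Pow(Add(-3, 2), -1)), Pow(26, Rational(1, 2))) = Mul(Mul(Rational(-1, 53), Pow(-1, -1)), Pow(26, Rational(1, 2))) = Mul(Mul(Rational(-1, 53), -1), Pow(26, Rational(1, 2))) = Mul(Rational(1, 53), Pow(26, Rational(1, 2)))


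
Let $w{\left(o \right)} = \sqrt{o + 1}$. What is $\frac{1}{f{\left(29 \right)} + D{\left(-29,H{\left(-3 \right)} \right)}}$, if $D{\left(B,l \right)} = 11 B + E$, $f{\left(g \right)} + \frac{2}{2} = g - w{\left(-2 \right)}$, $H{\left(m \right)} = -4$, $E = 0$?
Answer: $- \frac{291}{84682} + \frac{i}{84682} \approx -0.0034364 + 1.1809 \cdot 10^{-5} i$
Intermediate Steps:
$w{\left(o \right)} = \sqrt{1 + o}$
$f{\left(g \right)} = -1 + g - i$ ($f{\left(g \right)} = -1 + \left(g - \sqrt{1 - 2}\right) = -1 + \left(g - \sqrt{-1}\right) = -1 + \left(g - i\right) = -1 + g - i$)
$D{\left(B,l \right)} = 11 B$ ($D{\left(B,l \right)} = 11 B + 0 = 11 B$)
$\frac{1}{f{\left(29 \right)} + D{\left(-29,H{\left(-3 \right)} \right)}} = \frac{1}{\left(-1 + 29 - i\right) + 11 \left(-29\right)} = \frac{1}{\left(28 - i\right) - 319} = \frac{1}{-291 - i} = \frac{-291 + i}{84682}$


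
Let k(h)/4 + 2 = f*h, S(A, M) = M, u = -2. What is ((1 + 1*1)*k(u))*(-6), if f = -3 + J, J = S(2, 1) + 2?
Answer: 96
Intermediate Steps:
J = 3 (J = 1 + 2 = 3)
f = 0 (f = -3 + 3 = 0)
k(h) = -8 (k(h) = -8 + 4*(0*h) = -8 + 4*0 = -8 + 0 = -8)
((1 + 1*1)*k(u))*(-6) = ((1 + 1*1)*(-8))*(-6) = ((1 + 1)*(-8))*(-6) = (2*(-8))*(-6) = -16*(-6) = 96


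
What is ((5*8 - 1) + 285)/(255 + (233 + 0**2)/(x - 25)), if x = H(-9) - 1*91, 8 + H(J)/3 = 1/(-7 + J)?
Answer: 726732/568237 ≈ 1.2789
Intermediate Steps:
H(J) = -24 + 3/(-7 + J)
x = -1843/16 (x = 3*(57 - 8*(-9))/(-7 - 9) - 1*91 = 3*(57 + 72)/(-16) - 91 = 3*(-1/16)*129 - 91 = -387/16 - 91 = -1843/16 ≈ -115.19)
((5*8 - 1) + 285)/(255 + (233 + 0**2)/(x - 25)) = ((5*8 - 1) + 285)/(255 + (233 + 0**2)/(-1843/16 - 25)) = ((40 - 1) + 285)/(255 + (233 + 0)/(-2243/16)) = (39 + 285)/(255 + 233*(-16/2243)) = 324/(255 - 3728/2243) = 324/(568237/2243) = 324*(2243/568237) = 726732/568237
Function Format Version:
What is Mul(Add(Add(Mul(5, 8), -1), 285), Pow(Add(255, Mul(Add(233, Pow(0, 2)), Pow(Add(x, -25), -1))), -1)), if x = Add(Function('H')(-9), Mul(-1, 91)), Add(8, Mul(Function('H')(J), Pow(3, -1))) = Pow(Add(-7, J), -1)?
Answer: Rational(726732, 568237) ≈ 1.2789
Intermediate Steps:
Function('H')(J) = Add(-24, Mul(3, Pow(Add(-7, J), -1)))
x = Rational(-1843, 16) (x = Add(Mul(3, Pow(Add(-7, -9), -1), Add(57, Mul(-8, -9))), Mul(-1, 91)) = Add(Mul(3, Pow(-16, -1), Add(57, 72)), -91) = Add(Mul(3, Rational(-1, 16), 129), -91) = Add(Rational(-387, 16), -91) = Rational(-1843, 16) ≈ -115.19)
Mul(Add(Add(Mul(5, 8), -1), 285), Pow(Add(255, Mul(Add(233, Pow(0, 2)), Pow(Add(x, -25), -1))), -1)) = Mul(Add(Add(Mul(5, 8), -1), 285), Pow(Add(255, Mul(Add(233, Pow(0, 2)), Pow(Add(Rational(-1843, 16), -25), -1))), -1)) = Mul(Add(Add(40, -1), 285), Pow(Add(255, Mul(Add(233, 0), Pow(Rational(-2243, 16), -1))), -1)) = Mul(Add(39, 285), Pow(Add(255, Mul(233, Rational(-16, 2243))), -1)) = Mul(324, Pow(Add(255, Rational(-3728, 2243)), -1)) = Mul(324, Pow(Rational(568237, 2243), -1)) = Mul(324, Rational(2243, 568237)) = Rational(726732, 568237)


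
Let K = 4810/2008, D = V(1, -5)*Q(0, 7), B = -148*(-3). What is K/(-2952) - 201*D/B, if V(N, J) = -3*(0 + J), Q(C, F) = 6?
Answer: -4468029545/109660896 ≈ -40.744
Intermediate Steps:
V(N, J) = -3*J
B = 444
D = 90 (D = -3*(-5)*6 = 15*6 = 90)
K = 2405/1004 (K = 4810*(1/2008) = 2405/1004 ≈ 2.3954)
K/(-2952) - 201*D/B = (2405/1004)/(-2952) - 201/(444/90) = (2405/1004)*(-1/2952) - 201/(444*(1/90)) = -2405/2963808 - 201/74/15 = -2405/2963808 - 201*15/74 = -2405/2963808 - 3015/74 = -4468029545/109660896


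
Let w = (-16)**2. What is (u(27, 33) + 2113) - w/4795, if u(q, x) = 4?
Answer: 10150759/4795 ≈ 2116.9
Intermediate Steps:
w = 256
(u(27, 33) + 2113) - w/4795 = (4 + 2113) - 256/4795 = 2117 - 256/4795 = 10150759/4795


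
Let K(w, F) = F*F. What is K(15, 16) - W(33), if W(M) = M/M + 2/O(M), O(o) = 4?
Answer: 509/2 ≈ 254.50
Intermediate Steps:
K(w, F) = F**2
W(M) = 3/2 (W(M) = M/M + 2/4 = 1 + 2*(1/4) = 1 + 1/2 = 3/2)
K(15, 16) - W(33) = 16**2 - 1*3/2 = 256 - 3/2 = 509/2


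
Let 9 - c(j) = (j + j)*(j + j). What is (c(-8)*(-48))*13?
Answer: 154128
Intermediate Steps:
c(j) = 9 - 4*j² (c(j) = 9 - (j + j)*(j + j) = 9 - 2*j*2*j = 9 - 4*j²)
(c(-8)*(-48))*13 = ((9 - 4*(-8)²)*(-48))*13 = ((9 - 4*64)*(-48))*13 = ((9 - 256)*(-48))*13 = -247*(-48)*13 = 11856*13 = 154128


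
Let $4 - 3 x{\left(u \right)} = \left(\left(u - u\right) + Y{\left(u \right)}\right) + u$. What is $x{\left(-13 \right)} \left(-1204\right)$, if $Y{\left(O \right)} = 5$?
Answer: $-4816$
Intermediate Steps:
$x{\left(u \right)} = - \frac{1}{3} - \frac{u}{3}$ ($x{\left(u \right)} = \frac{4}{3} - \frac{\left(\left(u - u\right) + 5\right) + u}{3} = \frac{4}{3} - \frac{\left(0 + 5\right) + u}{3} = \frac{4}{3} - \frac{5 + u}{3} = \frac{4}{3} - \left(\frac{5}{3} + \frac{u}{3}\right) = - \frac{1}{3} - \frac{u}{3}$)
$x{\left(-13 \right)} \left(-1204\right) = \left(- \frac{1}{3} - - \frac{13}{3}\right) \left(-1204\right) = \left(- \frac{1}{3} + \frac{13}{3}\right) \left(-1204\right) = 4 \left(-1204\right) = -4816$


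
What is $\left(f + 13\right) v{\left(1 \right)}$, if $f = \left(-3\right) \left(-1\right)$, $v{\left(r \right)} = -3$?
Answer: $-48$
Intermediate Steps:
$f = 3$
$\left(f + 13\right) v{\left(1 \right)} = \left(3 + 13\right) \left(-3\right) = 16 \left(-3\right) = -48$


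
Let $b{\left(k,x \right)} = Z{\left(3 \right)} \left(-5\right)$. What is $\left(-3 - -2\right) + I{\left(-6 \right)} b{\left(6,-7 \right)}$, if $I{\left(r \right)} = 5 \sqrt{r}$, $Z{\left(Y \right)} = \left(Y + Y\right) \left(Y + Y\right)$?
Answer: $-1 - 900 i \sqrt{6} \approx -1.0 - 2204.5 i$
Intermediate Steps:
$Z{\left(Y \right)} = 4 Y^{2}$ ($Z{\left(Y \right)} = 2 Y 2 Y = 4 Y^{2}$)
$b{\left(k,x \right)} = -180$ ($b{\left(k,x \right)} = 4 \cdot 3^{2} \left(-5\right) = 4 \cdot 9 \left(-5\right) = 36 \left(-5\right) = -180$)
$\left(-3 - -2\right) + I{\left(-6 \right)} b{\left(6,-7 \right)} = \left(-3 - -2\right) + 5 \sqrt{-6} \left(-180\right) = \left(-3 + 2\right) + 5 i \sqrt{6} \left(-180\right) = -1 + 5 i \sqrt{6} \left(-180\right) = -1 - 900 i \sqrt{6}$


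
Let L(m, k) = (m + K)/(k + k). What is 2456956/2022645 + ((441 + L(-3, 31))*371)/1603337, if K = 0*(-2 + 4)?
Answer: 264753585658669/201064857114630 ≈ 1.3168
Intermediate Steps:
K = 0 (K = 0*2 = 0)
L(m, k) = m/(2*k) (L(m, k) = (m + 0)/(k + k) = m/((2*k)) = m*(1/(2*k)) = m/(2*k))
2456956/2022645 + ((441 + L(-3, 31))*371)/1603337 = 2456956/2022645 + ((441 + (½)*(-3)/31)*371)/1603337 = 2456956*(1/2022645) + ((441 + (½)*(-3)*(1/31))*371)*(1/1603337) = 2456956/2022645 + ((441 - 3/62)*371)*(1/1603337) = 2456956/2022645 + ((27339/62)*371)*(1/1603337) = 2456956/2022645 + (10142769/62)*(1/1603337) = 2456956/2022645 + 10142769/99406894 = 264753585658669/201064857114630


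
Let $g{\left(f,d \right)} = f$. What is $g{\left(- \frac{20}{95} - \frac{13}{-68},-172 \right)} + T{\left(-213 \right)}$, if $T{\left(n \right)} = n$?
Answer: $- \frac{275221}{1292} \approx -213.02$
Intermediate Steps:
$g{\left(- \frac{20}{95} - \frac{13}{-68},-172 \right)} + T{\left(-213 \right)} = \left(- \frac{20}{95} - \frac{13}{-68}\right) - 213 = \left(\left(-20\right) \frac{1}{95} - - \frac{13}{68}\right) - 213 = \left(- \frac{4}{19} + \frac{13}{68}\right) - 213 = - \frac{25}{1292} - 213 = - \frac{275221}{1292}$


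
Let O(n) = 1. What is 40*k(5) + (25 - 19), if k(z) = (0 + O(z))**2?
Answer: 46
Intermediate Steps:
k(z) = 1 (k(z) = (0 + 1)**2 = 1**2 = 1)
40*k(5) + (25 - 19) = 40*1 + (25 - 19) = 40 + 6 = 46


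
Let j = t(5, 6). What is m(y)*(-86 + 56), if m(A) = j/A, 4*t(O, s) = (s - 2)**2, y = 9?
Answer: -40/3 ≈ -13.333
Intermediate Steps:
t(O, s) = (-2 + s)**2/4 (t(O, s) = (s - 2)**2/4 = (-2 + s)**2/4)
j = 4 (j = (-2 + 6)**2/4 = (1/4)*4**2 = (1/4)*16 = 4)
m(A) = 4/A
m(y)*(-86 + 56) = (4/9)*(-86 + 56) = (4*(1/9))*(-30) = (4/9)*(-30) = -40/3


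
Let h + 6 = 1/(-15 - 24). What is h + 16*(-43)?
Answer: -27067/39 ≈ -694.03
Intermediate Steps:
h = -235/39 (h = -6 + 1/(-15 - 24) = -6 + 1/(-39) = -6 - 1/39 = -235/39 ≈ -6.0256)
h + 16*(-43) = -235/39 + 16*(-43) = -235/39 - 688 = -27067/39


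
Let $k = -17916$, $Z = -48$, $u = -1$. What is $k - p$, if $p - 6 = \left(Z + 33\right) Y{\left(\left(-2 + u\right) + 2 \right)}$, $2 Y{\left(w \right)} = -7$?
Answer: $- \frac{35949}{2} \approx -17975.0$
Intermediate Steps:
$Y{\left(w \right)} = - \frac{7}{2}$ ($Y{\left(w \right)} = \frac{1}{2} \left(-7\right) = - \frac{7}{2}$)
$p = \frac{117}{2}$ ($p = 6 + \left(-48 + 33\right) \left(- \frac{7}{2}\right) = 6 - - \frac{105}{2} = 6 + \frac{105}{2} = \frac{117}{2} \approx 58.5$)
$k - p = -17916 - \frac{117}{2} = - \frac{35949}{2}$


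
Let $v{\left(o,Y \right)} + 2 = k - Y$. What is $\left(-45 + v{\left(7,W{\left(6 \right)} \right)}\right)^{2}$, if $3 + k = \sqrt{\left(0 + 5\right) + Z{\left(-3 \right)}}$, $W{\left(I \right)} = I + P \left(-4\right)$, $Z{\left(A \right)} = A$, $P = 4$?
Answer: $\left(40 - \sqrt{2}\right)^{2} \approx 1488.9$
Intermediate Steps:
$W{\left(I \right)} = -16 + I$ ($W{\left(I \right)} = I + 4 \left(-4\right) = I - 16 = -16 + I$)
$k = -3 + \sqrt{2}$ ($k = -3 + \sqrt{\left(0 + 5\right) - 3} = -3 + \sqrt{5 - 3} = -3 + \sqrt{2} \approx -1.5858$)
$v{\left(o,Y \right)} = -5 + \sqrt{2} - Y$ ($v{\left(o,Y \right)} = -2 - \left(3 + Y - \sqrt{2}\right) = -5 + \sqrt{2} - Y$)
$\left(-45 + v{\left(7,W{\left(6 \right)} \right)}\right)^{2} = \left(-45 - \left(-5 - \sqrt{2}\right)\right)^{2} = \left(-45 + \left(-5 + \sqrt{2} + 10\right)\right)^{2} = \left(-45 + \left(5 + \sqrt{2}\right)\right)^{2} = \left(-40 + \sqrt{2}\right)^{2}$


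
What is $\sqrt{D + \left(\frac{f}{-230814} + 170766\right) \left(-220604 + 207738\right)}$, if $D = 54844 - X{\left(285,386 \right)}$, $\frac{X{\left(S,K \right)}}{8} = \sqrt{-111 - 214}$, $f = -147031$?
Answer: $\frac{\sqrt{-3251303605926542161 - 59194558440 i \sqrt{13}}}{38469} \approx 0.0015385 - 46873.0 i$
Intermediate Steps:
$X{\left(S,K \right)} = 40 i \sqrt{13}$ ($X{\left(S,K \right)} = 8 \sqrt{-111 - 214} = 8 \sqrt{-325} = 8 \cdot 5 i \sqrt{13} = 40 i \sqrt{13}$)
$D = 54844 - 40 i \sqrt{13} \approx 54844.0 - 144.22 i$
$\sqrt{D + \left(\frac{f}{-230814} + 170766\right) \left(-220604 + 207738\right)} = \sqrt{\left(54844 - 40 i \sqrt{13}\right) + \left(- \frac{147031}{-230814} + 170766\right) \left(-220604 + 207738\right)} = \sqrt{\left(54844 - 40 i \sqrt{13}\right) + \left(\left(-147031\right) \left(- \frac{1}{230814}\right) + 170766\right) \left(-12866\right)} = \sqrt{\left(54844 - 40 i \sqrt{13}\right) + \left(\frac{147031}{230814} + 170766\right) \left(-12866\right)} = \sqrt{\left(54844 - 40 i \sqrt{13}\right) + \frac{39415330555}{230814} \left(-12866\right)} = \sqrt{\left(54844 - 40 i \sqrt{13}\right) - \frac{253558821460315}{115407}} = \sqrt{- \frac{253552492078807}{115407} - 40 i \sqrt{13}}$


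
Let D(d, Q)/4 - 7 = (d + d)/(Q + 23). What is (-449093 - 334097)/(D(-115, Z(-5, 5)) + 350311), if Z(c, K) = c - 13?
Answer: -156638/70031 ≈ -2.2367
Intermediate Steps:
Z(c, K) = -13 + c
D(d, Q) = 28 + 8*d/(23 + Q) (D(d, Q) = 28 + 4*((d + d)/(Q + 23)) = 28 + 4*((2*d)/(23 + Q)) = 28 + 4*(2*d/(23 + Q)) = 28 + 8*d/(23 + Q))
(-449093 - 334097)/(D(-115, Z(-5, 5)) + 350311) = (-449093 - 334097)/(4*(161 + 2*(-115) + 7*(-13 - 5))/(23 + (-13 - 5)) + 350311) = -783190/(4*(161 - 230 + 7*(-18))/(23 - 18) + 350311) = -783190/(4*(161 - 230 - 126)/5 + 350311) = -783190/(4*(⅕)*(-195) + 350311) = -783190/(-156 + 350311) = -783190/350155 = -783190*1/350155 = -156638/70031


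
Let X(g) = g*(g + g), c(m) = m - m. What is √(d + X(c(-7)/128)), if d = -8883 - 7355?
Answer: I*√16238 ≈ 127.43*I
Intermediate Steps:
c(m) = 0
X(g) = 2*g² (X(g) = g*(2*g) = 2*g²)
d = -16238
√(d + X(c(-7)/128)) = √(-16238 + 2*(0/128)²) = √(-16238 + 2*(0*(1/128))²) = √(-16238 + 2*0²) = √(-16238 + 2*0) = √(-16238 + 0) = √(-16238) = I*√16238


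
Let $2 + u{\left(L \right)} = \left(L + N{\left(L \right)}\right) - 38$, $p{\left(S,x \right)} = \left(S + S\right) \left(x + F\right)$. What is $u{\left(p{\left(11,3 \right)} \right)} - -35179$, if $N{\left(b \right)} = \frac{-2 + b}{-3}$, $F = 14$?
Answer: $35389$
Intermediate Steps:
$N{\left(b \right)} = \frac{2}{3} - \frac{b}{3}$ ($N{\left(b \right)} = \left(-2 + b\right) \left(- \frac{1}{3}\right) = \frac{2}{3} - \frac{b}{3}$)
$p{\left(S,x \right)} = 2 S \left(14 + x\right)$ ($p{\left(S,x \right)} = \left(S + S\right) \left(x + 14\right) = 2 S \left(14 + x\right)$)
$u{\left(L \right)} = - \frac{118}{3} + \frac{2 L}{3}$ ($u{\left(L \right)} = -2 + \left(\left(L - \left(- \frac{2}{3} + \frac{L}{3}\right)\right) - 38\right) = -2 + \left(\left(\frac{2}{3} + \frac{2 L}{3}\right) - 38\right) = -2 + \left(- \frac{112}{3} + \frac{2 L}{3}\right) = - \frac{118}{3} + \frac{2 L}{3}$)
$u{\left(p{\left(11,3 \right)} \right)} - -35179 = \left(- \frac{118}{3} + \frac{2 \cdot 2 \cdot 11 \left(14 + 3\right)}{3}\right) - -35179 = \left(- \frac{118}{3} + \frac{2 \cdot 2 \cdot 11 \cdot 17}{3}\right) + 35179 = \left(- \frac{118}{3} + \frac{2}{3} \cdot 374\right) + 35179 = \left(- \frac{118}{3} + \frac{748}{3}\right) + 35179 = 210 + 35179 = 35389$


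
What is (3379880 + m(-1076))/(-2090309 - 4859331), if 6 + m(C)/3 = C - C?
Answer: -1689931/3474820 ≈ -0.48634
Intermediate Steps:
m(C) = -18 (m(C) = -18 + 3*(C - C) = -18 + 3*0 = -18 + 0 = -18)
(3379880 + m(-1076))/(-2090309 - 4859331) = (3379880 - 18)/(-2090309 - 4859331) = 3379862/(-6949640) = 3379862*(-1/6949640) = -1689931/3474820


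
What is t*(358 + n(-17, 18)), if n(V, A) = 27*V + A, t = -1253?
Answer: 103999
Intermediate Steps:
n(V, A) = A + 27*V
t*(358 + n(-17, 18)) = -1253*(358 + (18 + 27*(-17))) = -1253*(358 + (18 - 459)) = -1253*(358 - 441) = -1253*(-83) = 103999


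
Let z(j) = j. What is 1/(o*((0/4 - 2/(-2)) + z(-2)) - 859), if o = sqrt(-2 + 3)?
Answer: -1/860 ≈ -0.0011628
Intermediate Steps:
o = 1 (o = sqrt(1) = 1)
1/(o*((0/4 - 2/(-2)) + z(-2)) - 859) = 1/(1*((0/4 - 2/(-2)) - 2) - 859) = 1/(1*((0*(1/4) - 2*(-1/2)) - 2) - 859) = 1/(1*((0 + 1) - 2) - 859) = 1/(1*(1 - 2) - 859) = 1/(1*(-1) - 859) = 1/(-1 - 859) = 1/(-860) = -1/860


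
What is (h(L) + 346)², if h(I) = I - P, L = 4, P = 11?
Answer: 114921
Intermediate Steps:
h(I) = -11 + I (h(I) = I - 1*11 = I - 11 = -11 + I)
(h(L) + 346)² = ((-11 + 4) + 346)² = (-7 + 346)² = 339² = 114921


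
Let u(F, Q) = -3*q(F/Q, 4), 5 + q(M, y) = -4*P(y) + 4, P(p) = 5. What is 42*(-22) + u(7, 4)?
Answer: -861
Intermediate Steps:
q(M, y) = -21 (q(M, y) = -5 + (-4*5 + 4) = -5 + (-20 + 4) = -5 - 16 = -21)
u(F, Q) = 63 (u(F, Q) = -3*(-21) = 63)
42*(-22) + u(7, 4) = 42*(-22) + 63 = -924 + 63 = -861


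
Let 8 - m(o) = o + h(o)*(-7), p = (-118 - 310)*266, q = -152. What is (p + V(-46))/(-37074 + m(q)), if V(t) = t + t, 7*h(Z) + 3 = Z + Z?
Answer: 37980/12407 ≈ 3.0612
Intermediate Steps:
p = -113848 (p = -428*266 = -113848)
h(Z) = -3/7 + 2*Z/7 (h(Z) = -3/7 + (Z + Z)/7 = -3/7 + (2*Z)/7 = -3/7 + 2*Z/7)
V(t) = 2*t
m(o) = 5 + o (m(o) = 8 - (o + (-3/7 + 2*o/7)*(-7)) = 8 - (o + (3 - 2*o)) = 8 - (3 - o) = 8 + (-3 + o) = 5 + o)
(p + V(-46))/(-37074 + m(q)) = (-113848 + 2*(-46))/(-37074 + (5 - 152)) = (-113848 - 92)/(-37074 - 147) = -113940/(-37221) = -113940*(-1/37221) = 37980/12407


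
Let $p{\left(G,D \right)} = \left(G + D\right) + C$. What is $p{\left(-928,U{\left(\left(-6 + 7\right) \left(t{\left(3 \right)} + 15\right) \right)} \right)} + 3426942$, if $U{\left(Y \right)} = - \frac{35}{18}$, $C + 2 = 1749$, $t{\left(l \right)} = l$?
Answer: $\frac{61699663}{18} \approx 3.4278 \cdot 10^{6}$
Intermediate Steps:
$C = 1747$ ($C = -2 + 1749 = 1747$)
$U{\left(Y \right)} = - \frac{35}{18}$ ($U{\left(Y \right)} = \left(-35\right) \frac{1}{18} = - \frac{35}{18}$)
$p{\left(G,D \right)} = 1747 + D + G$ ($p{\left(G,D \right)} = \left(G + D\right) + 1747 = \left(D + G\right) + 1747 = 1747 + D + G$)
$p{\left(-928,U{\left(\left(-6 + 7\right) \left(t{\left(3 \right)} + 15\right) \right)} \right)} + 3426942 = \left(1747 - \frac{35}{18} - 928\right) + 3426942 = \frac{14707}{18} + 3426942 = \frac{61699663}{18}$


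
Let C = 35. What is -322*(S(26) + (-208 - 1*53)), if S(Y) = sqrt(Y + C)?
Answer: 84042 - 322*sqrt(61) ≈ 81527.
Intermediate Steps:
S(Y) = sqrt(35 + Y) (S(Y) = sqrt(Y + 35) = sqrt(35 + Y))
-322*(S(26) + (-208 - 1*53)) = -322*(sqrt(35 + 26) + (-208 - 1*53)) = -322*(sqrt(61) + (-208 - 53)) = -322*(sqrt(61) - 261) = -322*(-261 + sqrt(61)) = 84042 - 322*sqrt(61)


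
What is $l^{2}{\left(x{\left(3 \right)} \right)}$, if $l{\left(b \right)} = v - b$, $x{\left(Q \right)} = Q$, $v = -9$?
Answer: $144$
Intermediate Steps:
$l{\left(b \right)} = -9 - b$
$l^{2}{\left(x{\left(3 \right)} \right)} = \left(-9 - 3\right)^{2} = \left(-12\right)^{2} = 144$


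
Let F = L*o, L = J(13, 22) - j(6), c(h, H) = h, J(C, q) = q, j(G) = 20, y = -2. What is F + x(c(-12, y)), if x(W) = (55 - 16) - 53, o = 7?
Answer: 0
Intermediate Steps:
x(W) = -14 (x(W) = 39 - 53 = -14)
L = 2 (L = 22 - 1*20 = 22 - 20 = 2)
F = 14 (F = 2*7 = 14)
F + x(c(-12, y)) = 14 - 14 = 0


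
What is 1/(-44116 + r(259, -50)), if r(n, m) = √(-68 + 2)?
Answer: -22058/973110761 - I*√66/1946221522 ≈ -2.2668e-5 - 4.1743e-9*I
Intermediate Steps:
r(n, m) = I*√66 (r(n, m) = √(-66) = I*√66)
1/(-44116 + r(259, -50)) = 1/(-44116 + I*√66)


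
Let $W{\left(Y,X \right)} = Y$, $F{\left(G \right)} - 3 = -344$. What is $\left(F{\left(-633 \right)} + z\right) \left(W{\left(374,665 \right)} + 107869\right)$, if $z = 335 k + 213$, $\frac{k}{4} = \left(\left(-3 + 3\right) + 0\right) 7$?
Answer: $-13855104$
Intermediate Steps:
$F{\left(G \right)} = -341$ ($F{\left(G \right)} = 3 - 344 = -341$)
$k = 0$ ($k = 4 \left(\left(-3 + 3\right) + 0\right) 7 = 4 \left(0 + 0\right) 7 = 4 \cdot 0 \cdot 7 = 4 \cdot 0 = 0$)
$z = 213$ ($z = 335 \cdot 0 + 213 = 0 + 213 = 213$)
$\left(F{\left(-633 \right)} + z\right) \left(W{\left(374,665 \right)} + 107869\right) = \left(-341 + 213\right) \left(374 + 107869\right) = \left(-128\right) 108243 = -13855104$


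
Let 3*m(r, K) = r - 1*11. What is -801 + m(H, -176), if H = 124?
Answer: -2290/3 ≈ -763.33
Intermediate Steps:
m(r, K) = -11/3 + r/3 (m(r, K) = (r - 1*11)/3 = (r - 11)/3 = (-11 + r)/3 = -11/3 + r/3)
-801 + m(H, -176) = -801 + (-11/3 + (⅓)*124) = -801 + (-11/3 + 124/3) = -801 + 113/3 = -2290/3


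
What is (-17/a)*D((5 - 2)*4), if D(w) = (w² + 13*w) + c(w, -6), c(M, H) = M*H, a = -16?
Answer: 969/4 ≈ 242.25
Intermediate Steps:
c(M, H) = H*M
D(w) = w² + 7*w (D(w) = (w² + 13*w) - 6*w = w² + 7*w)
(-17/a)*D((5 - 2)*4) = (-17/(-16))*(((5 - 2)*4)*(7 + (5 - 2)*4)) = (-17*(-1/16))*((3*4)*(7 + 3*4)) = 17*(12*(7 + 12))/16 = 17*(12*19)/16 = (17/16)*228 = 969/4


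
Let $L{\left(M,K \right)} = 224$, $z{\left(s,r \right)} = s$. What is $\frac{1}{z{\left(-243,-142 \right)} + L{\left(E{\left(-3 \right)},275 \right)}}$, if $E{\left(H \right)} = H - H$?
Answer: $- \frac{1}{19} \approx -0.052632$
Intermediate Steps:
$E{\left(H \right)} = 0$
$\frac{1}{z{\left(-243,-142 \right)} + L{\left(E{\left(-3 \right)},275 \right)}} = \frac{1}{-243 + 224} = \frac{1}{-19} = - \frac{1}{19}$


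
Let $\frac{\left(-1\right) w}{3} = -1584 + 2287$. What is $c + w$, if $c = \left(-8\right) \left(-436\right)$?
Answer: $1379$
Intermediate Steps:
$w = -2109$ ($w = - 3 \left(-1584 + 2287\right) = \left(-3\right) 703 = -2109$)
$c = 3488$
$c + w = 3488 - 2109 = 1379$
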